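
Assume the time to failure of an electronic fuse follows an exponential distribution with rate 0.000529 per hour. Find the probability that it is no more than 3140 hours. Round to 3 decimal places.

0.810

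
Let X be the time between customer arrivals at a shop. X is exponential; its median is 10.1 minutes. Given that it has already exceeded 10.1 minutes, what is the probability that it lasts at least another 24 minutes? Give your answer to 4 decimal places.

0.1926

For an exponential, median = ln(2)/λ, so λ = ln 2 / 10.1 = 0.0686284 per minute.
P(X > s+t | X > s) = e^(−λ(s+t))/e^(−λs) = e^(−λt), independent of s = 10.1.
P(X > 24) = e^(−1.6471) ≈ 0.1926.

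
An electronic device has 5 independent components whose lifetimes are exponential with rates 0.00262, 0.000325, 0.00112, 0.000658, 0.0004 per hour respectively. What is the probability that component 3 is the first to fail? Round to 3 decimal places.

0.219

The time to first failure is exponential with rate Σλ = 0.00262 + 0.000325 + 0.00112 + 0.000658 + 0.0004 = 0.005123.
P(component 3 first) = λ_3/Σλ = 0.00112/0.005123 ≈ 0.219.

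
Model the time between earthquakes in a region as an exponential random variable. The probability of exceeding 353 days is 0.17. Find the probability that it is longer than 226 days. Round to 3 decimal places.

0.322

e^(−λ·353) = 0.17 ⇒ λ = −ln(0.17)/353 = 0.00501971.
P(X > 226) = e^(−0.00501971·226) = e^(−1.1345) ≈ 0.322.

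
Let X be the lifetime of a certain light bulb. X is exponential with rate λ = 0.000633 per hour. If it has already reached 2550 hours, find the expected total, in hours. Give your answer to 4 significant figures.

4130

By memorylessness, E[X | X > 2550] = 2550 + 1/λ = 2550 + 1579.78 = 4129.78 hours.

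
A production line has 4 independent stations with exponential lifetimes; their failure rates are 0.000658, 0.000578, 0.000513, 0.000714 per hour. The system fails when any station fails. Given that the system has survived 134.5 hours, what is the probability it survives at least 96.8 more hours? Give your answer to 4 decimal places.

0.7879

Time to first failure ~ Exp(Σλ) with Σλ = 0.002463.
By memorylessness, P(T > 134.5+96.8 | T > 134.5) = P(T > 96.8) = e^(−0.002463·96.8) ≈ 0.7879.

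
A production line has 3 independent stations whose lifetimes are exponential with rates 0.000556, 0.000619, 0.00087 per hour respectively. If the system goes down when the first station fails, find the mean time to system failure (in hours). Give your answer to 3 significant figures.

The time to first failure is exponential with rate Σλ = 0.000556 + 0.000619 + 0.00087 = 0.002045.
E[min] = 1/Σλ = 1/0.002045 = 488.998 hours.

489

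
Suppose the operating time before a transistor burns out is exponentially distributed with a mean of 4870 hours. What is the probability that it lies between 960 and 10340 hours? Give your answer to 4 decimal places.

0.7014

The rate is λ = 1/4870 = 0.000205339 per hour.
P(960 < X < 10340) = e^(−λ·960) − e^(−λ·10340) = 0.82109 − 0.11965 ≈ 0.7014.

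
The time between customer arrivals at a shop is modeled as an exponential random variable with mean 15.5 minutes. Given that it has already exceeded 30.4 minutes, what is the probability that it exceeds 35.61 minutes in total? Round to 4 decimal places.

The rate is λ = 1/15.5 = 0.0645161 per minute.
By the memoryless property, P(X > 30.4+5.21 | X > 30.4) = P(X > 5.21).
P(X > 5.21) = e^(−0.33613) ≈ 0.7145.

0.7145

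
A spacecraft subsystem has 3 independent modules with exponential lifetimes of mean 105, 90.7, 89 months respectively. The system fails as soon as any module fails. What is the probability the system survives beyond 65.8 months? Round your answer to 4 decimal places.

The first failure time is exponential with rate Σλ_i = 1/105 + 1/90.7 + 1/89 = 0.0317851 per month.
P(min > 65.8) = e^(−0.0317851·65.8) = e^(−2.0915) ≈ 0.1235.

0.1235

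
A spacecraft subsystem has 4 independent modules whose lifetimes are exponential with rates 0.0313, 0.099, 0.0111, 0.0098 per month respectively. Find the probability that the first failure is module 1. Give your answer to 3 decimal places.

The time to first failure is exponential with rate Σλ = 0.0313 + 0.099 + 0.0111 + 0.0098 = 0.1512.
P(module 1 first) = λ_1/Σλ = 0.0313/0.1512 ≈ 0.207.

0.207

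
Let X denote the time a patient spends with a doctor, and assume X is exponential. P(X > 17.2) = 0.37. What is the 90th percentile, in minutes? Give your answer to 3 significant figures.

39.8

e^(−λ·17.2) = 0.37 ⇒ λ = −ln(0.37)/17.2 = 0.0578054.
90th percentile: 1 − e^(−λt) = 0.9, t = −ln(0.1)/λ = 39.8334 minutes.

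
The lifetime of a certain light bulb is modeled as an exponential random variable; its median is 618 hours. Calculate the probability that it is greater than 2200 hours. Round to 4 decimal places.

For an exponential, median = ln(2)/λ, so λ = ln 2 / 618 = 0.0011216 per hour.
P(X > 2200) = e^(−λ·2200) = e^(−2.4675) ≈ 0.0848.

0.0848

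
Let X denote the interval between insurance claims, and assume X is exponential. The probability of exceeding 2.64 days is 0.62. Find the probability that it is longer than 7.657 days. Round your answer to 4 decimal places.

0.2500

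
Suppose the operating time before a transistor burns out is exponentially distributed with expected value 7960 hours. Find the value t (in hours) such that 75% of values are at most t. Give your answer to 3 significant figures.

The rate is λ = 1/7960 = 0.000125628 per hour.
Set 1 − e^(−λt) = 0.75, so t = −ln(0.25)/λ = 1.3863/0.000125628 ≈ 11034.9 hours.

11000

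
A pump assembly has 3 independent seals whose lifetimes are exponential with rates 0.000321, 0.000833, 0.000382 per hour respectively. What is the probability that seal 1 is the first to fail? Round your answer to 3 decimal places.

0.209

The time to first failure is exponential with rate Σλ = 0.000321 + 0.000833 + 0.000382 = 0.001536.
P(seal 1 first) = λ_1/Σλ = 0.000321/0.001536 ≈ 0.209.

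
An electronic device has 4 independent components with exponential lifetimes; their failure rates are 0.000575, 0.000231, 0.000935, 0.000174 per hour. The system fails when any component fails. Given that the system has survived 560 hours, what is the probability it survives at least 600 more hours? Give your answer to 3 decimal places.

0.317

Time to first failure ~ Exp(Σλ) with Σλ = 0.001915.
By memorylessness, P(T > 560+600 | T > 560) = P(T > 600) = e^(−0.001915·600) ≈ 0.317.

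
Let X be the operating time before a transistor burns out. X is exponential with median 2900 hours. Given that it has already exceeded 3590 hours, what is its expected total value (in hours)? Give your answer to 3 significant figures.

7770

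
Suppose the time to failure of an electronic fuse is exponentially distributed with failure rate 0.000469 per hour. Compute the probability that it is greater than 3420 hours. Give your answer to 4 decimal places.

0.2011

P(X > 3420) = e^(−λ·3420) = e^(−1.604) ≈ 0.2011.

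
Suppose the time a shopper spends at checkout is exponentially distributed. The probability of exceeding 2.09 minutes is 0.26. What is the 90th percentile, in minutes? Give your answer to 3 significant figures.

3.57

e^(−λ·2.09) = 0.26 ⇒ λ = −ln(0.26)/2.09 = 0.644533.
90th percentile: 1 − e^(−λt) = 0.9, t = −ln(0.1)/λ = 3.57249 minutes.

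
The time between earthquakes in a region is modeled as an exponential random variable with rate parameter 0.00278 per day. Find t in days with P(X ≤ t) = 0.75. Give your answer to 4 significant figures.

498.7

Set 1 − e^(−λt) = 0.75, so t = −ln(0.25)/λ = 1.3863/0.00278 ≈ 498.667 days.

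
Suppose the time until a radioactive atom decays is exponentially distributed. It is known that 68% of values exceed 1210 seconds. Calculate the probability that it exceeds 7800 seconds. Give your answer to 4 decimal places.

e^(−λ·1210) = 0.68 ⇒ λ = −ln(0.68)/1210 = 0.000318729.
P(X > 7800) = e^(−0.000318729·7800) = e^(−2.4861) ≈ 0.0832.

0.0832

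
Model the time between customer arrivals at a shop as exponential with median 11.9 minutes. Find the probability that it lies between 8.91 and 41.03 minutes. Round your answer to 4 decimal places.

0.5035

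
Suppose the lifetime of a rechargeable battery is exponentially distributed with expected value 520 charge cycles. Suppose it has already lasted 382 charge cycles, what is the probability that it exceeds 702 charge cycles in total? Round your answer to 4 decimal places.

0.5404

The rate is λ = 1/520 = 0.00192308 per charge cycle.
P(X > s+t | X > s) = e^(−λ(s+t))/e^(−λs) = e^(−λt), independent of s = 382.
P(X > 320) = e^(−0.61538) ≈ 0.5404.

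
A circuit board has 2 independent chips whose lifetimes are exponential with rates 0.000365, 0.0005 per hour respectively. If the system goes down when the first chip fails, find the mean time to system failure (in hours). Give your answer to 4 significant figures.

1156

The time to first failure is exponential with rate Σλ = 0.000365 + 0.0005 = 0.000865.
E[min] = 1/Σλ = 1/0.000865 = 1156.07 hours.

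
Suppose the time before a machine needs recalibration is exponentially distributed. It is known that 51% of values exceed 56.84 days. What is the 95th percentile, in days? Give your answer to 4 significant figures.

252.9

e^(−λ·56.84) = 0.51 ⇒ λ = −ln(0.51)/56.84 = 0.0118463.
95th percentile: 1 − e^(−λt) = 0.95, t = −ln(0.05)/λ = 252.883 days.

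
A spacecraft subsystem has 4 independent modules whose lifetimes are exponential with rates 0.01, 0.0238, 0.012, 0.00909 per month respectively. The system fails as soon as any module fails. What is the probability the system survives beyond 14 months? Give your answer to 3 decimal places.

The time to first failure is exponential with rate Σλ = 0.01 + 0.0238 + 0.012 + 0.00909 = 0.05489.
P(min > 14) = e^(−0.05489·14) = e^(−0.76846) ≈ 0.464.

0.464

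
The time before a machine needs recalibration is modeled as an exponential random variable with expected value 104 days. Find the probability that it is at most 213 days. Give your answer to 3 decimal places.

0.871

The rate is λ = 1/104 = 0.00961538 per day.
P(X ≤ 213) = 1 − e^(−λ·213) = 1 − e^(−2.0481) ≈ 0.871.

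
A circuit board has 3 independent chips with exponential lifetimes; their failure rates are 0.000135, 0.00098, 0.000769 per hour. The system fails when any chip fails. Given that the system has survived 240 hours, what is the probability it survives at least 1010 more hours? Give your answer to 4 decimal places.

Time to first failure ~ Exp(Σλ) with Σλ = 0.001884.
By memorylessness, P(T > 240+1010 | T > 240) = P(T > 1010) = e^(−0.001884·1010) ≈ 0.1491.

0.1491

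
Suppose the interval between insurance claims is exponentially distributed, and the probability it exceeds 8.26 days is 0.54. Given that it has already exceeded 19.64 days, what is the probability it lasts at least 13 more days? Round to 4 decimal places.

From e^(−λ·8.26) = 0.54, λ = −ln(0.54)/8.26 = 0.0745988.
Memoryless: P(X > 19.64+13 | X > 19.64) = P(X > 13) = e^(−0.0745988·13) ≈ 0.3792.

0.3792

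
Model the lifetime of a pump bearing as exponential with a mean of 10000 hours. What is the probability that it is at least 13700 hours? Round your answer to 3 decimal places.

The rate is λ = 1/10000 = 0.0001 per hour.
P(X > 13700) = e^(−λ·13700) = e^(−1.37) ≈ 0.254.

0.254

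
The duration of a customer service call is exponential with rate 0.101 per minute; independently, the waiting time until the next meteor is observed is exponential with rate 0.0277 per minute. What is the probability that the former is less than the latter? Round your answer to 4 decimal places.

0.7848

λ_1 = 0.101, λ_2 = 0.0277.
For independent exponentials, P(the former < the latter) = λ_1/(λ_1+λ_2) = 0.101/0.1287 ≈ 0.7848.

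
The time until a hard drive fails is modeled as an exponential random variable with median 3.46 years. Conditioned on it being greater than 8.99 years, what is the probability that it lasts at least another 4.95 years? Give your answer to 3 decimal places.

For an exponential, median = ln(2)/λ, so λ = ln 2 / 3.46 = 0.200332 per year.
P(X > s+t | X > s) = e^(−λ(s+t))/e^(−λs) = e^(−λt), independent of s = 8.99.
P(X > 4.95) = e^(−0.99164) ≈ 0.371.

0.371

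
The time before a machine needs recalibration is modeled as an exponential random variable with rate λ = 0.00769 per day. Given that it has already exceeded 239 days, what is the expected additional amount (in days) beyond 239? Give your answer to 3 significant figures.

By memorylessness, the remaining amount past any threshold is again Exp(λ) with mean 1/λ = 130.039 days.

130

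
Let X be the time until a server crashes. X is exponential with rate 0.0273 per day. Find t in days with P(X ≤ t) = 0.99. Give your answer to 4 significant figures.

Set 1 − e^(−λt) = 0.99, so t = −ln(0.01)/λ = 4.6052/0.0273 ≈ 168.688 days.

168.7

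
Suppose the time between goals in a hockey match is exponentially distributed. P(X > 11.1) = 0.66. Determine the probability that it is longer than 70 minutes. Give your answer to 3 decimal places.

e^(−λ·11.1) = 0.66 ⇒ λ = −ln(0.66)/11.1 = 0.0374338.
P(X > 70) = e^(−0.0374338·70) = e^(−2.6204) ≈ 0.073.

0.073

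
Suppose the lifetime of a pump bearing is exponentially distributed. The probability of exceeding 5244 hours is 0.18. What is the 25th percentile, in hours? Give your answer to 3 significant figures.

e^(−λ·5244) = 0.18 ⇒ λ = −ln(0.18)/5244 = 0.000327002.
25th percentile: 1 − e^(−λt) = 0.25, t = −ln(0.75)/λ = 879.756 hours.

880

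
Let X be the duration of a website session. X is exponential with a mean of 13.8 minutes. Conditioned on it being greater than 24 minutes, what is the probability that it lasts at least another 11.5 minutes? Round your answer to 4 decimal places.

0.4346

The rate is λ = 1/13.8 = 0.0724638 per minute.
P(X > s+t | X > s) = e^(−λ(s+t))/e^(−λs) = e^(−λt), independent of s = 24.
P(X > 11.5) = e^(−0.83333) ≈ 0.4346.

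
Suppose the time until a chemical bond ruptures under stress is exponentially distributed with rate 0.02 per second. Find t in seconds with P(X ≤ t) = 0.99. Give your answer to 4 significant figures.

Set 1 − e^(−λt) = 0.99, so t = −ln(0.01)/λ = 4.6052/0.02 ≈ 230.259 seconds.

230.3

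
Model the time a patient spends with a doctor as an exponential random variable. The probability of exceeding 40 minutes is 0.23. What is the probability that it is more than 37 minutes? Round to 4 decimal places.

0.2568

e^(−λ·40) = 0.23 ⇒ λ = −ln(0.23)/40 = 0.0367419.
P(X > 37) = e^(−0.0367419·37) = e^(−1.3595) ≈ 0.2568.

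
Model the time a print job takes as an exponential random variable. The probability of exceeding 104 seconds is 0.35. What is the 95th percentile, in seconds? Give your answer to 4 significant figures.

296.8

e^(−λ·104) = 0.35 ⇒ λ = −ln(0.35)/104 = 0.0100944.
95th percentile: 1 − e^(−λt) = 0.95, t = −ln(0.05)/λ = 296.77 seconds.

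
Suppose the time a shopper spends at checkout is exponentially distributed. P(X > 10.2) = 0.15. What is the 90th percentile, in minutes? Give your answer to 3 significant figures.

12.4

e^(−λ·10.2) = 0.15 ⇒ λ = −ln(0.15)/10.2 = 0.185992.
90th percentile: 1 − e^(−λt) = 0.9, t = −ln(0.1)/λ = 12.38 minutes.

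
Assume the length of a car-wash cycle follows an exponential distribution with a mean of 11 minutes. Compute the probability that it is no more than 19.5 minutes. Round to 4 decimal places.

The rate is λ = 1/11 = 0.0909091 per minute.
P(X ≤ 19.5) = 1 − e^(−λ·19.5) = 1 − e^(−1.7727) ≈ 0.8301.

0.8301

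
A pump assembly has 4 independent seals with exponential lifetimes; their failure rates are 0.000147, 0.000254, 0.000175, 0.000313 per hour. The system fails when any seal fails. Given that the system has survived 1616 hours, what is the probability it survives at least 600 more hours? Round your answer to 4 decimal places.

0.5866

Time to first failure ~ Exp(Σλ) with Σλ = 0.000889.
By memorylessness, P(T > 1616+600 | T > 1616) = P(T > 600) = e^(−0.000889·600) ≈ 0.5866.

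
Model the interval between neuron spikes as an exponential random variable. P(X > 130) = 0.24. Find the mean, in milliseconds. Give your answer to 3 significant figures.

91.1

e^(−λ·130) = 0.24 ⇒ λ = −ln(0.24)/130 = 0.0109778.
Mean = 1/λ = 91.0928 milliseconds.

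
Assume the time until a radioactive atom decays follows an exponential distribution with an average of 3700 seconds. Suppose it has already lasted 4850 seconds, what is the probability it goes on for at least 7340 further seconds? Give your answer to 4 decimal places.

0.1375

The rate is λ = 1/3700 = 0.00027027 per second.
P(X > s+t | X > s) = e^(−λ(s+t))/e^(−λs) = e^(−λt), independent of s = 4850.
P(X > 7340) = e^(−1.9838) ≈ 0.1375.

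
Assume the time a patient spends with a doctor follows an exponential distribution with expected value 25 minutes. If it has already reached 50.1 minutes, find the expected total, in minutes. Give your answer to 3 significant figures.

The rate is λ = 1/25 = 0.04 per minute.
By memorylessness, E[X | X > 50.1] = 50.1 + 1/λ = 50.1 + 25 = 75.1 minutes.

75.1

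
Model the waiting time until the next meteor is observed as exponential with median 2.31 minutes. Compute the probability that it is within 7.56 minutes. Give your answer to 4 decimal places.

0.8965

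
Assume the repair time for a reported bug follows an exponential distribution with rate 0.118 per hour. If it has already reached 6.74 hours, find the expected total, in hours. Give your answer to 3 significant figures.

15.2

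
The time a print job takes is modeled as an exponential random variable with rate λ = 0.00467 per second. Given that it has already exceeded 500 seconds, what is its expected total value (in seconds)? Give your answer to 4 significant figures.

714.1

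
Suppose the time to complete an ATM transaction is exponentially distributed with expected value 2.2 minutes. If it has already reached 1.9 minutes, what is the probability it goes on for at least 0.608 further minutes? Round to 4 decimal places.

The rate is λ = 1/2.2 = 0.454545 per minute.
P(X > s+t | X > s) = e^(−λ(s+t))/e^(−λs) = e^(−λt), independent of s = 1.9.
P(X > 0.608) = e^(−0.27636) ≈ 0.7585.

0.7585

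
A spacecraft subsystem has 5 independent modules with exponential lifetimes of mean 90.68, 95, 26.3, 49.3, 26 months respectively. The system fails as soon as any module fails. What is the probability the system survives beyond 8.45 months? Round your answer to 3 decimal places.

0.368

The first failure time is exponential with rate Σλ_i = 1/90.68 + 1/95 + 1/26.3 + 1/49.3 + 1/26 = 0.118322 per month.
P(min > 8.45) = e^(−0.118322·8.45) = e^(−0.99982) ≈ 0.368.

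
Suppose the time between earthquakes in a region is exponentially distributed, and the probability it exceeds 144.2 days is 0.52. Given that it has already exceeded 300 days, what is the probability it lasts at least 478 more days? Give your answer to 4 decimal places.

From e^(−λ·144.2) = 0.52, λ = −ln(0.52)/144.2 = 0.00453486.
Memoryless: P(X > 300+478 | X > 300) = P(X > 478) = e^(−0.00453486·478) ≈ 0.1144.

0.1144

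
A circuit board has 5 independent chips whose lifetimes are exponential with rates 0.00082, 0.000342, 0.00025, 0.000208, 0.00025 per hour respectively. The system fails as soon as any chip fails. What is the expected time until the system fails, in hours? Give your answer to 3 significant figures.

The time to first failure is exponential with rate Σλ = 0.00082 + 0.000342 + 0.00025 + 0.000208 + 0.00025 = 0.00187.
E[min] = 1/Σλ = 1/0.00187 = 534.759 hours.

535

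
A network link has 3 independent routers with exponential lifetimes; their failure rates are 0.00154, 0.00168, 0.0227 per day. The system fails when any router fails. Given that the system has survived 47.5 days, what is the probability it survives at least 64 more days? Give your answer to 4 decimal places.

0.1904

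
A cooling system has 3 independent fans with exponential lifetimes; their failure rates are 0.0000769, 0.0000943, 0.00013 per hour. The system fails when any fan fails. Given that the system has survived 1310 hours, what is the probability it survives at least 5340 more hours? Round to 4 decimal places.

0.2002

Time to first failure ~ Exp(Σλ) with Σλ = 0.0003012.
By memorylessness, P(T > 1310+5340 | T > 1310) = P(T > 5340) = e^(−0.0003012·5340) ≈ 0.2002.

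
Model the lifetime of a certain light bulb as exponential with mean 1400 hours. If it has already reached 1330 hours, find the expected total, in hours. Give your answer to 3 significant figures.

The rate is λ = 1/1400 = 0.000714286 per hour.
By memorylessness, E[X | X > 1330] = 1330 + 1/λ = 1330 + 1400 = 2730 hours.

2730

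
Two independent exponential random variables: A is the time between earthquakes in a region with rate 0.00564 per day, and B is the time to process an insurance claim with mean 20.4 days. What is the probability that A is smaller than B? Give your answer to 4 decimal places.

0.1032

λ_1 = 0.00564, λ_2 = 1/20.4 = 0.0490196.
For independent exponentials, P(A < B) = λ_1/(λ_1+λ_2) = 0.00564/0.0546596 ≈ 0.1032.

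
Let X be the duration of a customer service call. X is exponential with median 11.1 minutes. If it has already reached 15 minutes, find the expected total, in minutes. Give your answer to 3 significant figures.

For an exponential, median = ln(2)/λ, so λ = ln 2 / 11.1 = 0.0624457 per minute.
By memorylessness, E[X | X > 15] = 15 + 1/λ = 15 + 16.0139 = 31.0139 minutes.

31.0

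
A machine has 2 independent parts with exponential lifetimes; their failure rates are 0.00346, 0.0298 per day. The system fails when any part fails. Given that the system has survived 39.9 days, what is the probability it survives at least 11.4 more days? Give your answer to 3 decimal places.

0.684

Time to first failure ~ Exp(Σλ) with Σλ = 0.03326.
By memorylessness, P(T > 39.9+11.4 | T > 39.9) = P(T > 11.4) = e^(−0.03326·11.4) ≈ 0.684.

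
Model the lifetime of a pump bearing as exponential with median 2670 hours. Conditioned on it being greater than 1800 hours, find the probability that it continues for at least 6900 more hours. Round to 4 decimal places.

0.1667

For an exponential, median = ln(2)/λ, so λ = ln 2 / 2670 = 0.000259606 per hour.
By the memoryless property, P(X > 1800+6900 | X > 1800) = P(X > 6900).
P(X > 6900) = e^(−1.7913) ≈ 0.1667.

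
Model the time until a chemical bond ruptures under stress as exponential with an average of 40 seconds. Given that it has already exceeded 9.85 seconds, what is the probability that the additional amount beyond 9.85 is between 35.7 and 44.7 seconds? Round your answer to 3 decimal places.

0.083

The rate is λ = 1/40 = 0.025 per second.
Memoryless: the residual past 9.85 is again Exp(λ).
P(35.7 < residual < 44.7) = e^(−λ·35.7) − e^(−λ·44.7) = 0.40963 − 0.32710 ≈ 0.083.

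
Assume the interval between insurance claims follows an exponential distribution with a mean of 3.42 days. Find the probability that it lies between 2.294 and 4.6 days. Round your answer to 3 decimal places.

0.251

The rate is λ = 1/3.42 = 0.292398 per day.
P(2.294 < X < 4.6) = e^(−λ·2.294) − e^(−λ·4.6) = 0.51132 − 0.26053 ≈ 0.251.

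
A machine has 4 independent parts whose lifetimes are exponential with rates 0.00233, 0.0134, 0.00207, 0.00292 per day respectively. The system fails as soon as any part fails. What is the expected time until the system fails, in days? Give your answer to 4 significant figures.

48.26

The time to first failure is exponential with rate Σλ = 0.00233 + 0.0134 + 0.00207 + 0.00292 = 0.02072.
E[min] = 1/Σλ = 1/0.02072 = 48.2625 days.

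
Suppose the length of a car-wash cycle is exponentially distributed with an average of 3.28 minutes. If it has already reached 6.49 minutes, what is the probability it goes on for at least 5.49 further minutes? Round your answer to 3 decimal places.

The rate is λ = 1/3.28 = 0.304878 per minute.
The exponential is memoryless, so the remaining time is again Exp(λ): the condition X > 6.49 is irrelevant.
P(X > 5.49) = e^(−1.6738) ≈ 0.188.

0.188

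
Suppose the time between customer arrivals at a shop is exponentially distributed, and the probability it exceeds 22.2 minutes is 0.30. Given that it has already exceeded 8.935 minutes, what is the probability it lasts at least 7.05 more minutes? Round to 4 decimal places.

0.6823

From e^(−λ·22.2) = 0.30, λ = −ln(0.30)/22.2 = 0.054233.
Memoryless: P(X > 8.935+7.05 | X > 8.935) = P(X > 7.05) = e^(−0.054233·7.05) ≈ 0.6823.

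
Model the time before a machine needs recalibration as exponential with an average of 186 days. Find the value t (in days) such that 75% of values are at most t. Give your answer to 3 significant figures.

The rate is λ = 1/186 = 0.00537634 per day.
Set 1 − e^(−λt) = 0.75, so t = −ln(0.25)/λ = 1.3863/0.00537634 ≈ 257.851 days.

258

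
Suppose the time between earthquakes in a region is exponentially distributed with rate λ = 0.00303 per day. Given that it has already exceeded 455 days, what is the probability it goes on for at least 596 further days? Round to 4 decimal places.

The exponential is memoryless, so the remaining time is again Exp(λ): the condition X > 455 is irrelevant.
P(X > 596) = e^(−1.8059) ≈ 0.1643.

0.1643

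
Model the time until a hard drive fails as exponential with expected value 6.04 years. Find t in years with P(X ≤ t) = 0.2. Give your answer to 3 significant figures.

1.35

The rate is λ = 1/6.04 = 0.165563 per year.
Set 1 − e^(−λt) = 0.2, so t = −ln(0.8)/λ = 0.22314/0.165563 ≈ 1.34779 years.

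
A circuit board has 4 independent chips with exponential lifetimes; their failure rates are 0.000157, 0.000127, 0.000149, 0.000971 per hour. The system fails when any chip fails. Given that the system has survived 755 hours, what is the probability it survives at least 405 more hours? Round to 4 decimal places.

0.5663

Time to first failure ~ Exp(Σλ) with Σλ = 0.001404.
By memorylessness, P(T > 755+405 | T > 755) = P(T > 405) = e^(−0.001404·405) ≈ 0.5663.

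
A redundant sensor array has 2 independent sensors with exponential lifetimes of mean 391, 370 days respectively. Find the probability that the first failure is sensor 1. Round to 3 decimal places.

Rates: λ_i = 1/mean_i → 0.00255754, 0.0027027; Σλ = 0.00526025.
P(sensor 1 first) = λ_1/Σλ = 0.00255754/0.00526025 ≈ 0.486.

0.486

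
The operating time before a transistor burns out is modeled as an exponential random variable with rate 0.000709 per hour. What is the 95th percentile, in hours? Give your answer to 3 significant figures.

4230

Set 1 − e^(−λt) = 0.95, so t = −ln(0.05)/λ = 2.9957/0.000709 ≈ 4225.29 hours.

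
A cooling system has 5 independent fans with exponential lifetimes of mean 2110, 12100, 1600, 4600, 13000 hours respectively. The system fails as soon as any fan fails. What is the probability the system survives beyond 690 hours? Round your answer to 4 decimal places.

0.3612

The first failure time is exponential with rate Σλ_i = 1/2110 + 1/12100 + 1/1600 + 1/4600 + 1/13000 = 0.00147589 per hour.
P(min > 690) = e^(−0.00147589·690) = e^(−1.0184) ≈ 0.3612.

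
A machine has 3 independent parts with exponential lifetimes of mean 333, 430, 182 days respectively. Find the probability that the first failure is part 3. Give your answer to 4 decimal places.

0.5077

Rates: λ_i = 1/mean_i → 0.003003, 0.00232558, 0.00549451; Σλ = 0.0108231.
P(part 3 first) = λ_3/Σλ = 0.00549451/0.0108231 ≈ 0.5077.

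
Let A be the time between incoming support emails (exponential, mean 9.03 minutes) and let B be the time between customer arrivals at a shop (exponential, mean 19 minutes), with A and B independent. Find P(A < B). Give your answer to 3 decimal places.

0.678

λ_1 = 1/9.03 = 0.110742, λ_2 = 1/19 = 0.0526316.
For independent exponentials, P(A < B) = λ_1/(λ_1+λ_2) = 0.110742/0.163374 ≈ 0.678.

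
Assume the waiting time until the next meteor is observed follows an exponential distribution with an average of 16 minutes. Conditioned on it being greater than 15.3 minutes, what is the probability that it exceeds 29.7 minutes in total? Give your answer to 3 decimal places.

The rate is λ = 1/16 = 0.0625 per minute.
By the memoryless property, P(X > 15.3+14.4 | X > 15.3) = P(X > 14.4).
P(X > 14.4) = e^(−0.9) ≈ 0.407.

0.407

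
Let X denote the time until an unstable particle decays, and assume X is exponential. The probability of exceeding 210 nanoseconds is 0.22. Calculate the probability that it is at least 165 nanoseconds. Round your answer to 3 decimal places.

0.304

e^(−λ·210) = 0.22 ⇒ λ = −ln(0.22)/210 = 0.00721013.
P(X > 165) = e^(−0.00721013·165) = e^(−1.1897) ≈ 0.304.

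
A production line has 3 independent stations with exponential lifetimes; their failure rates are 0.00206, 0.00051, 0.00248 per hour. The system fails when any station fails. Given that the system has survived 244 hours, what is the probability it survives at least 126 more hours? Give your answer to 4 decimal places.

Time to first failure ~ Exp(Σλ) with Σλ = 0.00505.
By memorylessness, P(T > 244+126 | T > 244) = P(T > 126) = e^(−0.00505·126) ≈ 0.5292.

0.5292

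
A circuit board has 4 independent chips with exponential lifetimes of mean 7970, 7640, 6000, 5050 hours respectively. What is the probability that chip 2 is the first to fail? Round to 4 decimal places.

Rates: λ_i = 1/mean_i → 0.000125471, 0.00013089, 0.000166667, 0.00019802; Σλ = 0.000621047.
P(chip 2 first) = λ_2/Σλ = 0.00013089/0.000621047 ≈ 0.2108.

0.2108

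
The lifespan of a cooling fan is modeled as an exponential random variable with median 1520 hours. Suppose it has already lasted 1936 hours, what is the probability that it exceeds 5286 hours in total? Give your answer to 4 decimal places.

0.2170

For an exponential, median = ln(2)/λ, so λ = ln 2 / 1520 = 0.000456018 per hour.
The exponential is memoryless, so the remaining time is again Exp(λ): the condition X > 1936 is irrelevant.
P(X > 3350) = e^(−1.5277) ≈ 0.2170.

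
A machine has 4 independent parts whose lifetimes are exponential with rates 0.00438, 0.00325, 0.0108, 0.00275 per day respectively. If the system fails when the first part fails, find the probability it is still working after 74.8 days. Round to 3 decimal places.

0.205

The time to first failure is exponential with rate Σλ = 0.00438 + 0.00325 + 0.0108 + 0.00275 = 0.02118.
P(min > 74.8) = e^(−0.02118·74.8) = e^(−1.5843) ≈ 0.205.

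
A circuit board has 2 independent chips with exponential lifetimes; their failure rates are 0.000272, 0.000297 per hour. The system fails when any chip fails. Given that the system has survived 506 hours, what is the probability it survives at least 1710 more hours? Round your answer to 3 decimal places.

Time to first failure ~ Exp(Σλ) with Σλ = 0.000569.
By memorylessness, P(T > 506+1710 | T > 506) = P(T > 1710) = e^(−0.000569·1710) ≈ 0.378.

0.378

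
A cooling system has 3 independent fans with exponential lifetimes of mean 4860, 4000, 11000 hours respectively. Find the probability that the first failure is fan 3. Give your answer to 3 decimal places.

0.166

Rates: λ_i = 1/mean_i → 0.000205761, 0.00025, 0.0000909091; Σλ = 0.00054667.
P(fan 3 first) = λ_3/Σλ = 0.0000909091/0.00054667 ≈ 0.166.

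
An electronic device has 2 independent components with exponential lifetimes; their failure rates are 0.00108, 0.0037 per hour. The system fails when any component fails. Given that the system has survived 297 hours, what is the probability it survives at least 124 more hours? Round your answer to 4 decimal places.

Time to first failure ~ Exp(Σλ) with Σλ = 0.00478.
By memorylessness, P(T > 297+124 | T > 297) = P(T > 124) = e^(−0.00478·124) ≈ 0.5528.

0.5528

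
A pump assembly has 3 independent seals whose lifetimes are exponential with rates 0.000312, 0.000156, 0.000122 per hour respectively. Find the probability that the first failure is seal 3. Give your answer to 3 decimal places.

0.207

The time to first failure is exponential with rate Σλ = 0.000312 + 0.000156 + 0.000122 = 0.00059.
P(seal 3 first) = λ_3/Σλ = 0.000122/0.00059 ≈ 0.207.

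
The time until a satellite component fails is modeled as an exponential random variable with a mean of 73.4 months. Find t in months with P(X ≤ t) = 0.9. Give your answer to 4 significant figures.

The rate is λ = 1/73.4 = 0.013624 per month.
Set 1 − e^(−λt) = 0.9, so t = −ln(0.1)/λ = 2.3026/0.013624 ≈ 169.01 months.

169.0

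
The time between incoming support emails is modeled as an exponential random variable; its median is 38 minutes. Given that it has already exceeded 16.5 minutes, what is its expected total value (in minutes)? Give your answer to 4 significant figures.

For an exponential, median = ln(2)/λ, so λ = ln 2 / 38 = 0.0182407 per minute.
By memorylessness, E[X | X > 16.5] = 16.5 + 1/λ = 16.5 + 54.8224 = 71.3224 minutes.

71.32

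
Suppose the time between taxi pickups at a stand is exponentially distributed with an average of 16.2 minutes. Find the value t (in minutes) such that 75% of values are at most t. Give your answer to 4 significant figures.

22.46

The rate is λ = 1/16.2 = 0.0617284 per minute.
Set 1 − e^(−λt) = 0.75, so t = −ln(0.25)/λ = 1.3863/0.0617284 ≈ 22.458 minutes.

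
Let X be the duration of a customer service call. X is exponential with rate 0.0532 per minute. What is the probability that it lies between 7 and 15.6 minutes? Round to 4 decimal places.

0.2530

P(7 < X < 15.6) = e^(−λ·7) − e^(−λ·15.6) = 0.68908 − 0.43608 ≈ 0.2530.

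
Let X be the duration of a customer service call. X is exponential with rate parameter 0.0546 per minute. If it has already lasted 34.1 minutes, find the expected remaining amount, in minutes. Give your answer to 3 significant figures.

By memorylessness, the remaining amount past any threshold is again Exp(λ) with mean 1/λ = 18.315 minutes.

18.3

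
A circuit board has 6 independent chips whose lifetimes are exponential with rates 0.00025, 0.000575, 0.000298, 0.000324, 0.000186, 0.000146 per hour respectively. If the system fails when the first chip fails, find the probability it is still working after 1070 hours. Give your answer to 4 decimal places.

The time to first failure is exponential with rate Σλ = 0.00025 + 0.000575 + 0.000298 + 0.000324 + 0.000186 + 0.000146 = 0.001779.
P(min > 1070) = e^(−0.001779·1070) = e^(−1.9035) ≈ 0.1490.

0.1490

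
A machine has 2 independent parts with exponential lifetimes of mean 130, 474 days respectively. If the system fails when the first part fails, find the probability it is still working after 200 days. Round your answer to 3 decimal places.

The first failure time is exponential with rate Σλ_i = 1/130 + 1/474 = 0.00980201 per day.
P(min > 200) = e^(−0.00980201·200) = e^(−1.9604) ≈ 0.141.

0.141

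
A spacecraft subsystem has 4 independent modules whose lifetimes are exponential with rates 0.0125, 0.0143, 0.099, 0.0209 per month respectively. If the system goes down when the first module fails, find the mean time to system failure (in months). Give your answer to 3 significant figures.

The time to first failure is exponential with rate Σλ = 0.0125 + 0.0143 + 0.099 + 0.0209 = 0.1467.
E[min] = 1/Σλ = 1/0.1467 = 6.81663 months.

6.82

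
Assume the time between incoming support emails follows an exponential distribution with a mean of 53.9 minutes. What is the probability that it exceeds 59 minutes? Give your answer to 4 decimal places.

0.3347

The rate is λ = 1/53.9 = 0.0185529 per minute.
P(X > 59) = e^(−λ·59) = e^(−1.0946) ≈ 0.3347.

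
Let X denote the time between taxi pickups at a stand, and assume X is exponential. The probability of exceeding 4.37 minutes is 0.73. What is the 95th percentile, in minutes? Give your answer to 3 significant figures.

e^(−λ·4.37) = 0.73 ⇒ λ = −ln(0.73)/4.37 = 0.0720162.
95th percentile: 1 − e^(−λt) = 0.95, t = −ln(0.05)/λ = 41.598 minutes.

41.6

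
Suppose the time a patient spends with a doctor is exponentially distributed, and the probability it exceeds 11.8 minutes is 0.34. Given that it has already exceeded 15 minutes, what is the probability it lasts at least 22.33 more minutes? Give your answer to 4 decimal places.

From e^(−λ·11.8) = 0.34, λ = −ln(0.34)/11.8 = 0.0914245.
Memoryless: P(X > 15+22.33 | X > 15) = P(X > 22.33) = e^(−0.0914245·22.33) ≈ 0.1298.

0.1298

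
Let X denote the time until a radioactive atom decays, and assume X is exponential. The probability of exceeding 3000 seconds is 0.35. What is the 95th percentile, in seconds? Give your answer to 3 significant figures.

8560

e^(−λ·3000) = 0.35 ⇒ λ = −ln(0.35)/3000 = 0.000349941.
95th percentile: 1 − e^(−λt) = 0.95, t = −ln(0.05)/λ = 8560.69 seconds.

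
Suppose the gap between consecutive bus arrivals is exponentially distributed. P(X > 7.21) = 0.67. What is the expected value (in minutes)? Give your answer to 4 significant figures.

18.00

e^(−λ·7.21) = 0.67 ⇒ λ = −ln(0.67)/7.21 = 0.0555447.
Mean = 1/λ = 18.0035 minutes.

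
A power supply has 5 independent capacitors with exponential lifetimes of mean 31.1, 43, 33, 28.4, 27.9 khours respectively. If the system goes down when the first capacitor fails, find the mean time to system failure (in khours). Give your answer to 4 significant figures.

The first failure time is exponential with rate Σλ_i = 1/31.1 + 1/43 + 1/33 + 1/28.4 + 1/27.9 = 0.156767 per khour.
E[min] = 1/Σλ = 1/0.156767 = 6.3789 khours.

6.379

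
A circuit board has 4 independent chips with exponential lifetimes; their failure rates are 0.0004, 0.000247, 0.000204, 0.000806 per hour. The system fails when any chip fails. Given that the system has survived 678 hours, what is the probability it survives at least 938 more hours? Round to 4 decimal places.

0.2113

Time to first failure ~ Exp(Σλ) with Σλ = 0.001657.
By memorylessness, P(T > 678+938 | T > 678) = P(T > 938) = e^(−0.001657·938) ≈ 0.2113.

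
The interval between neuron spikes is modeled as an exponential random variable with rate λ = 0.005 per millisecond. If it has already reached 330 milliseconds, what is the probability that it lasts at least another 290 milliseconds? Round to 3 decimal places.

0.235

P(X > s+t | X > s) = e^(−λ(s+t))/e^(−λs) = e^(−λt), independent of s = 330.
P(X > 290) = e^(−1.45) ≈ 0.235.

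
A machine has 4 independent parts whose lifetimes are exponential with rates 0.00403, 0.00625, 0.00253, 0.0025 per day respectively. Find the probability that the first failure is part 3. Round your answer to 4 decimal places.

0.1653

The time to first failure is exponential with rate Σλ = 0.00403 + 0.00625 + 0.00253 + 0.0025 = 0.01531.
P(part 3 first) = λ_3/Σλ = 0.00253/0.01531 ≈ 0.1653.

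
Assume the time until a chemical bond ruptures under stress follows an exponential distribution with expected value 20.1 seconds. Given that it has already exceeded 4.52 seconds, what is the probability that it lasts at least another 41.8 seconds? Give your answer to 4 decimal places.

0.1250

The rate is λ = 1/20.1 = 0.0497512 per second.
P(X > s+t | X > s) = e^(−λ(s+t))/e^(−λs) = e^(−λt), independent of s = 4.52.
P(X > 41.8) = e^(−2.0796) ≈ 0.1250.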